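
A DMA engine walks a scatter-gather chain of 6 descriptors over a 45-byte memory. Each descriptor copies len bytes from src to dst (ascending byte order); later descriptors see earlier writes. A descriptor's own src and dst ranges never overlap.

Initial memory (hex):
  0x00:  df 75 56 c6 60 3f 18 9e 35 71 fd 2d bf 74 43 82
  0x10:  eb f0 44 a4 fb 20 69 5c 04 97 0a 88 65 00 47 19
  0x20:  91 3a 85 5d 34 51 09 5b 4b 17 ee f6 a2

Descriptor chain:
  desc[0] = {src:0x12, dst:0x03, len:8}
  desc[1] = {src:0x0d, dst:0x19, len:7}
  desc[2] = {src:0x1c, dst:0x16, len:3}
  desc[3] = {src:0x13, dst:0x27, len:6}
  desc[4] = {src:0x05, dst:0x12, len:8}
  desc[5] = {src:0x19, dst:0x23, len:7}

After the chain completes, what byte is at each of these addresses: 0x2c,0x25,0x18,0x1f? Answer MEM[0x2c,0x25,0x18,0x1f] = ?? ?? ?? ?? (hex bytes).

MEM[0x2c,0x25,0x18,0x1f] = 44 82 2d a4

#0 dst[0x03+8] := {0x44,0xa4,0xfb,0x20,0x69,0x5c,0x04,0x97}
#1 dst[0x19+7] := {0x74,0x43,0x82,0xeb,0xf0,0x44,0xa4}
#2 dst[0x16+3] := {0xeb,0xf0,0x44}
#3 dst[0x27+6] := {0xa4,0xfb,0x20,0xeb,0xf0,0x44}
#4 dst[0x12+8] := {0xfb,0x20,0x69,0x5c,0x04,0x97,0x2d,0xbf}
#5 dst[0x23+7] := {0xbf,0x43,0x82,0xeb,0xf0,0x44,0xa4}
query mem[0x2c]=0x44, mem[0x25]=0x82, mem[0x18]=0x2d, mem[0x1f]=0xa4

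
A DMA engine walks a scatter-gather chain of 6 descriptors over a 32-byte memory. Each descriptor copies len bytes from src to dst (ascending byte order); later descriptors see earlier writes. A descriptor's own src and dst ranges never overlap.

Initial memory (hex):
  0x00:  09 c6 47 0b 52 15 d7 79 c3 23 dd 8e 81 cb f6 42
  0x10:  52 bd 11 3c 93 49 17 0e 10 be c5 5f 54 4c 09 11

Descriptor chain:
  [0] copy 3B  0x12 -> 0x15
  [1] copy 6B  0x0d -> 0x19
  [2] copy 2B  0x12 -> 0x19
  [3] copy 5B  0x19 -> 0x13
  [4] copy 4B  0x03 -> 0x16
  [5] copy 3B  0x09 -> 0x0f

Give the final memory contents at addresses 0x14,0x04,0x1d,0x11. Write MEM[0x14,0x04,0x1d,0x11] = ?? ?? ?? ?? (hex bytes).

#0 dst[0x15+3] := {0x11,0x3c,0x93}
#1 dst[0x19+6] := {0xcb,0xf6,0x42,0x52,0xbd,0x11}
#2 dst[0x19+2] := {0x11,0x3c}
#3 dst[0x13+5] := {0x11,0x3c,0x42,0x52,0xbd}
#4 dst[0x16+4] := {0x0b,0x52,0x15,0xd7}
#5 dst[0x0f+3] := {0x23,0xdd,0x8e}
query mem[0x14]=0x3c, mem[0x04]=0x52, mem[0x1d]=0xbd, mem[0x11]=0x8e

MEM[0x14,0x04,0x1d,0x11] = 3c 52 bd 8e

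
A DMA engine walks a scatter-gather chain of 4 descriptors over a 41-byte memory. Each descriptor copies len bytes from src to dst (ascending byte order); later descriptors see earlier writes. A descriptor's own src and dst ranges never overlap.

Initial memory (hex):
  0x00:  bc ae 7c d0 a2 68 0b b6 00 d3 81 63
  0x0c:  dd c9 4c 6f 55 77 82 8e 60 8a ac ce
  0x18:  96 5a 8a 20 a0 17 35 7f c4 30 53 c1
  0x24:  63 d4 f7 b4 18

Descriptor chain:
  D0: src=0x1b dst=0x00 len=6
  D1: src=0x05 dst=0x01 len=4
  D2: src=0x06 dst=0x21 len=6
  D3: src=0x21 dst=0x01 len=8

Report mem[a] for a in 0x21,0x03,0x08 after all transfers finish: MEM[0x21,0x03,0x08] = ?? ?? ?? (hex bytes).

#0 dst[0x00+6] := {0x20,0xa0,0x17,0x35,0x7f,0xc4}
#1 dst[0x01+4] := {0xc4,0x0b,0xb6,0x00}
#2 dst[0x21+6] := {0x0b,0xb6,0x00,0xd3,0x81,0x63}
#3 dst[0x01+8] := {0x0b,0xb6,0x00,0xd3,0x81,0x63,0xb4,0x18}
query mem[0x21]=0x0b, mem[0x03]=0x00, mem[0x08]=0x18

MEM[0x21,0x03,0x08] = 0b 00 18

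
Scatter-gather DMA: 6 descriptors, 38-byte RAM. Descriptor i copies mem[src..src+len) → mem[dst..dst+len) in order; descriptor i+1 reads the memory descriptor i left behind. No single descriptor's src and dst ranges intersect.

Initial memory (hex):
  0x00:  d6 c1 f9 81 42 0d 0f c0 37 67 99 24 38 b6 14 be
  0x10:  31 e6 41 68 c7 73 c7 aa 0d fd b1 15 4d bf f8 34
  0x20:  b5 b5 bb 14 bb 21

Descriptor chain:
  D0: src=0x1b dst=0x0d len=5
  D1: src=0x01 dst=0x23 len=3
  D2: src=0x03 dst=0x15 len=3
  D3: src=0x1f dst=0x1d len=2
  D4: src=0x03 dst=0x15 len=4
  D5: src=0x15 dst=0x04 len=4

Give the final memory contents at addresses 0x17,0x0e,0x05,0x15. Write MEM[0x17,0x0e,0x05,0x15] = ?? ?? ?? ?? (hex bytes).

#0 dst[0x0d+5] := {0x15,0x4d,0xbf,0xf8,0x34}
#1 dst[0x23+3] := {0xc1,0xf9,0x81}
#2 dst[0x15+3] := {0x81,0x42,0x0d}
#3 dst[0x1d+2] := {0x34,0xb5}
#4 dst[0x15+4] := {0x81,0x42,0x0d,0x0f}
#5 dst[0x04+4] := {0x81,0x42,0x0d,0x0f}
query mem[0x17]=0x0d, mem[0x0e]=0x4d, mem[0x05]=0x42, mem[0x15]=0x81

MEM[0x17,0x0e,0x05,0x15] = 0d 4d 42 81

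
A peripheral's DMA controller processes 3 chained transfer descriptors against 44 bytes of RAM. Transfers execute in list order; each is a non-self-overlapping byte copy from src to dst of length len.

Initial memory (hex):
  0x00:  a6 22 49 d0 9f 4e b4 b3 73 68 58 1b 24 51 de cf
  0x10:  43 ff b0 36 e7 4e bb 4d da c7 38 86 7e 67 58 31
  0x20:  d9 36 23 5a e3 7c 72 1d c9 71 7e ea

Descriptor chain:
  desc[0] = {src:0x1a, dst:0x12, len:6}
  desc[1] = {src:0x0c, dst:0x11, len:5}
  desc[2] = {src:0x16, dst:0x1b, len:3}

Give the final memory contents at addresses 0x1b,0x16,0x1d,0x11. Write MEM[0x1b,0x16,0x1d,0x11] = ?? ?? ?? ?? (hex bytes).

MEM[0x1b,0x16,0x1d,0x11] = 58 58 da 24

D0: mem[0x12..0x17] <- [38 86 7e 67 58 31]
D1: mem[0x11..0x15] <- [24 51 de cf 43]
D2: mem[0x1b..0x1d] <- [58 31 da]
query mem[0x1b]=0x58, mem[0x16]=0x58, mem[0x1d]=0xda, mem[0x11]=0x24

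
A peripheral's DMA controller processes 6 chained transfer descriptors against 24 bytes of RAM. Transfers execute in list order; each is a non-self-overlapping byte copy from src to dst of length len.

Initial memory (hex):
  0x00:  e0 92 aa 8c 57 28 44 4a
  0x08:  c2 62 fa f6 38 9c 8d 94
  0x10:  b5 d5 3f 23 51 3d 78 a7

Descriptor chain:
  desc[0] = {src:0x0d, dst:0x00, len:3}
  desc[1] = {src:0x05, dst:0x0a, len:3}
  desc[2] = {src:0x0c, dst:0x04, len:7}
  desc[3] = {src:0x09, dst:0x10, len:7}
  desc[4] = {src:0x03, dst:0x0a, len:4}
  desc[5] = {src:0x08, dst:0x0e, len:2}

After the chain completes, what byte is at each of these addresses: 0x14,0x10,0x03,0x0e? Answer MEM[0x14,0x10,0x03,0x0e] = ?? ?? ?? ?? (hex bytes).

MEM[0x14,0x10,0x03,0x0e] = 9c d5 8c b5

#0 dst[0x00+3] := {0x9c,0x8d,0x94}
#1 dst[0x0a+3] := {0x28,0x44,0x4a}
#2 dst[0x04+7] := {0x4a,0x9c,0x8d,0x94,0xb5,0xd5,0x3f}
#3 dst[0x10+7] := {0xd5,0x3f,0x44,0x4a,0x9c,0x8d,0x94}
#4 dst[0x0a+4] := {0x8c,0x4a,0x9c,0x8d}
#5 dst[0x0e+2] := {0xb5,0xd5}
query mem[0x14]=0x9c, mem[0x10]=0xd5, mem[0x03]=0x8c, mem[0x0e]=0xb5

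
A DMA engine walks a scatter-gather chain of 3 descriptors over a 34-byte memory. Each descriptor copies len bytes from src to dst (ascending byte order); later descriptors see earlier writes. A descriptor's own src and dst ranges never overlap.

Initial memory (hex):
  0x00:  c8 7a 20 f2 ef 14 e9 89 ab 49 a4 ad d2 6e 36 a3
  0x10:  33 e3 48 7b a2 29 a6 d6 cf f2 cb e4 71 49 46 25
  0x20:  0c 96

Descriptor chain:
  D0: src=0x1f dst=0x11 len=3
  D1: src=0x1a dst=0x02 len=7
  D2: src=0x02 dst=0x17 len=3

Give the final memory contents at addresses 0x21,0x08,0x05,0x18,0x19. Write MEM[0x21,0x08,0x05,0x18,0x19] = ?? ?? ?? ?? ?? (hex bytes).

MEM[0x21,0x08,0x05,0x18,0x19] = 96 0c 49 e4 71

[0] 0x1f->0x11 len=3 : 25 0c 96
[1] 0x1a->0x02 len=7 : cb e4 71 49 46 25 0c
[2] 0x02->0x17 len=3 : cb e4 71
query mem[0x21]=0x96, mem[0x08]=0x0c, mem[0x05]=0x49, mem[0x18]=0xe4, mem[0x19]=0x71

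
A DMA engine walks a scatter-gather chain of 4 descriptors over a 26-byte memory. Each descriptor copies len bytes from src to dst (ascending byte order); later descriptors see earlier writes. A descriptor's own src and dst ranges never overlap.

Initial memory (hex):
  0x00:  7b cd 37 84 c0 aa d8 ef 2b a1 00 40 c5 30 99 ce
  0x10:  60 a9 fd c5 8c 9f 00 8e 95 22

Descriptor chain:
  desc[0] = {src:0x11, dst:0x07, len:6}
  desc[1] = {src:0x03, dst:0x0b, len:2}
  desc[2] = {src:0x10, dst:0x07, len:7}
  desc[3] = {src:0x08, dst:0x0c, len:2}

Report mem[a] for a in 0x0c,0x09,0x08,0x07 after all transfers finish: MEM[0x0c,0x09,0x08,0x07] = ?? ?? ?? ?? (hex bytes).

MEM[0x0c,0x09,0x08,0x07] = a9 fd a9 60

#0 dst[0x07+6] := {0xa9,0xfd,0xc5,0x8c,0x9f,0x00}
#1 dst[0x0b+2] := {0x84,0xc0}
#2 dst[0x07+7] := {0x60,0xa9,0xfd,0xc5,0x8c,0x9f,0x00}
#3 dst[0x0c+2] := {0xa9,0xfd}
query mem[0x0c]=0xa9, mem[0x09]=0xfd, mem[0x08]=0xa9, mem[0x07]=0x60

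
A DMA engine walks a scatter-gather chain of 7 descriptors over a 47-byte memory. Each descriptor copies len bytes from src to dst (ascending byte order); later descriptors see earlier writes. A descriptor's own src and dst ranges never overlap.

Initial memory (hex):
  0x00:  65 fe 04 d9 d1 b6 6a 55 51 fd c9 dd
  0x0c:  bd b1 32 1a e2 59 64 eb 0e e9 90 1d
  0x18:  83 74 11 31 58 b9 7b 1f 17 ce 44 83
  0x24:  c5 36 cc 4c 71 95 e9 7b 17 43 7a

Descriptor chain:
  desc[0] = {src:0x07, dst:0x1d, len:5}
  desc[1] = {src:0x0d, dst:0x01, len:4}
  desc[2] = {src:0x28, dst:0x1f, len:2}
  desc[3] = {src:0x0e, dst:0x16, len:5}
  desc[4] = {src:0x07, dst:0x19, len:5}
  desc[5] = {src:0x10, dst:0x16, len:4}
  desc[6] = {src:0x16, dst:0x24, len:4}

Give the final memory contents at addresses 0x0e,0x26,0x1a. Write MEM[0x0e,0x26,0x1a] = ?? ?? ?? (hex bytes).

[0] 0x07->0x1d len=5 : 55 51 fd c9 dd
[1] 0x0d->0x01 len=4 : b1 32 1a e2
[2] 0x28->0x1f len=2 : 71 95
[3] 0x0e->0x16 len=5 : 32 1a e2 59 64
[4] 0x07->0x19 len=5 : 55 51 fd c9 dd
[5] 0x10->0x16 len=4 : e2 59 64 eb
[6] 0x16->0x24 len=4 : e2 59 64 eb
query mem[0x0e]=0x32, mem[0x26]=0x64, mem[0x1a]=0x51

MEM[0x0e,0x26,0x1a] = 32 64 51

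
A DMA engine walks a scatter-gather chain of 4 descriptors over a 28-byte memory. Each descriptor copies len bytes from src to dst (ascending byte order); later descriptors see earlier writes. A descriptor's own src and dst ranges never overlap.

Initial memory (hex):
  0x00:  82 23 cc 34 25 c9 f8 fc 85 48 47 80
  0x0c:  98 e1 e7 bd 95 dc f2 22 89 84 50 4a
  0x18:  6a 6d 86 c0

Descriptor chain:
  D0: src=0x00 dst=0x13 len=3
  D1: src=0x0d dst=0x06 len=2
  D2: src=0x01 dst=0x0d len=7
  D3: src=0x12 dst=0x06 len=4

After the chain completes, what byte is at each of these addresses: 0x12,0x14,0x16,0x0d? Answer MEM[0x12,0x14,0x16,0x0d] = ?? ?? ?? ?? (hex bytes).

MEM[0x12,0x14,0x16,0x0d] = e1 23 50 23

  after D0: wrote 3B at 0x13 = 8223cc
  after D1: wrote 2B at 0x06 = e1e7
  after D2: wrote 7B at 0x0d = 23cc3425c9e1e7
  after D3: wrote 4B at 0x06 = e1e723cc
query mem[0x12]=0xe1, mem[0x14]=0x23, mem[0x16]=0x50, mem[0x0d]=0x23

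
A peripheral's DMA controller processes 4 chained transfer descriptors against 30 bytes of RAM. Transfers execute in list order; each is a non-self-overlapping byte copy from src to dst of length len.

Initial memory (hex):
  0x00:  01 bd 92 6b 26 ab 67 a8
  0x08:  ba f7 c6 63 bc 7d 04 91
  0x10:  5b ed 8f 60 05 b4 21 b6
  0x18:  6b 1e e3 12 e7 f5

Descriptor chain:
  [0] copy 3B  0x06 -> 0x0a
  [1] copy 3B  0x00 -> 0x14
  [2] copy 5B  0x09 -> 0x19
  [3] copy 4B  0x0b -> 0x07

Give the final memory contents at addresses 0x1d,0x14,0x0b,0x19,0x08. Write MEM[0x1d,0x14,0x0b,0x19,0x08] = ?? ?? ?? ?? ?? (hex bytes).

[0] 0x06->0x0a len=3 : 67 a8 ba
[1] 0x00->0x14 len=3 : 01 bd 92
[2] 0x09->0x19 len=5 : f7 67 a8 ba 7d
[3] 0x0b->0x07 len=4 : a8 ba 7d 04
query mem[0x1d]=0x7d, mem[0x14]=0x01, mem[0x0b]=0xa8, mem[0x19]=0xf7, mem[0x08]=0xba

MEM[0x1d,0x14,0x0b,0x19,0x08] = 7d 01 a8 f7 ba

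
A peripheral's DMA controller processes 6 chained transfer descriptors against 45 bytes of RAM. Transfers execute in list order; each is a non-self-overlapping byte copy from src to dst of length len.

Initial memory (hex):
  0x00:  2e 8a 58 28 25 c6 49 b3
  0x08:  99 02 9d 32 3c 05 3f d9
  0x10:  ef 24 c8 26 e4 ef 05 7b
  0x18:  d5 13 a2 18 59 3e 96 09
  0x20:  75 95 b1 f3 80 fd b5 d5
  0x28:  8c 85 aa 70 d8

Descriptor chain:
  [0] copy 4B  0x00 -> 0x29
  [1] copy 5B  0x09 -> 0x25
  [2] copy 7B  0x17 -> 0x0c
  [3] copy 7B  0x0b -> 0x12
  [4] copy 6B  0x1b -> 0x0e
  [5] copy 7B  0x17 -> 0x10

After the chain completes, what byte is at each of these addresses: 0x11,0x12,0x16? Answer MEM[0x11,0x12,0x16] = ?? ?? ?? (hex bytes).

#0 dst[0x29+4] := {0x2e,0x8a,0x58,0x28}
#1 dst[0x25+5] := {0x02,0x9d,0x32,0x3c,0x05}
#2 dst[0x0c+7] := {0x7b,0xd5,0x13,0xa2,0x18,0x59,0x3e}
#3 dst[0x12+7] := {0x32,0x7b,0xd5,0x13,0xa2,0x18,0x59}
#4 dst[0x0e+6] := {0x18,0x59,0x3e,0x96,0x09,0x75}
#5 dst[0x10+7] := {0x18,0x59,0x13,0xa2,0x18,0x59,0x3e}
query mem[0x11]=0x59, mem[0x12]=0x13, mem[0x16]=0x3e

MEM[0x11,0x12,0x16] = 59 13 3e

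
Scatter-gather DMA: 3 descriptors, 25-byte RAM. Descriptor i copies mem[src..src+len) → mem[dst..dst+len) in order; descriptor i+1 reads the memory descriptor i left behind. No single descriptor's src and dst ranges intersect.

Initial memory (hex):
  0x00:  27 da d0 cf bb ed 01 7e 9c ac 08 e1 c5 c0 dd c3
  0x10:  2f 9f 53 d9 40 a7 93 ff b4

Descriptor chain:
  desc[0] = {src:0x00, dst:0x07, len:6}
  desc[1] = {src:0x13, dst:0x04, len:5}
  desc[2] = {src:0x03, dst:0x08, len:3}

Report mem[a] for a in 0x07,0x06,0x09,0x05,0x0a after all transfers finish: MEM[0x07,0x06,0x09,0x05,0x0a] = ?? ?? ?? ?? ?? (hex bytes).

  after D0: wrote 6B at 0x07 = 27dad0cfbbed
  after D1: wrote 5B at 0x04 = d940a793ff
  after D2: wrote 3B at 0x08 = cfd940
query mem[0x07]=0x93, mem[0x06]=0xa7, mem[0x09]=0xd9, mem[0x05]=0x40, mem[0x0a]=0x40

MEM[0x07,0x06,0x09,0x05,0x0a] = 93 a7 d9 40 40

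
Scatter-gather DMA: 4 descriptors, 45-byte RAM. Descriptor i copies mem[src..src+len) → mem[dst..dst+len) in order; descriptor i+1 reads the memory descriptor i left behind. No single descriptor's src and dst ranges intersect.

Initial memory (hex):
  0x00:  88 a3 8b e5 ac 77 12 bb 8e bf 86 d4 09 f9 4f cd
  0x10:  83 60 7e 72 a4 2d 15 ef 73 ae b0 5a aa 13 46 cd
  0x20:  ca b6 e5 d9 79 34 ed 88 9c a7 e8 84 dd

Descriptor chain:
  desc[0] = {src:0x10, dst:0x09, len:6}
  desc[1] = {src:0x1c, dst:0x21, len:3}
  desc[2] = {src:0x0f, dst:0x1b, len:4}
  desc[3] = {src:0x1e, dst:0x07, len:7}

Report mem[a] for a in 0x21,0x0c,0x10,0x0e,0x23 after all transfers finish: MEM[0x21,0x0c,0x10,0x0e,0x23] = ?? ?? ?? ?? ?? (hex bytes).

[0] 0x10->0x09 len=6 : 83 60 7e 72 a4 2d
[1] 0x1c->0x21 len=3 : aa 13 46
[2] 0x0f->0x1b len=4 : cd 83 60 7e
[3] 0x1e->0x07 len=7 : 7e cd ca aa 13 46 79
query mem[0x21]=0xaa, mem[0x0c]=0x46, mem[0x10]=0x83, mem[0x0e]=0x2d, mem[0x23]=0x46

MEM[0x21,0x0c,0x10,0x0e,0x23] = aa 46 83 2d 46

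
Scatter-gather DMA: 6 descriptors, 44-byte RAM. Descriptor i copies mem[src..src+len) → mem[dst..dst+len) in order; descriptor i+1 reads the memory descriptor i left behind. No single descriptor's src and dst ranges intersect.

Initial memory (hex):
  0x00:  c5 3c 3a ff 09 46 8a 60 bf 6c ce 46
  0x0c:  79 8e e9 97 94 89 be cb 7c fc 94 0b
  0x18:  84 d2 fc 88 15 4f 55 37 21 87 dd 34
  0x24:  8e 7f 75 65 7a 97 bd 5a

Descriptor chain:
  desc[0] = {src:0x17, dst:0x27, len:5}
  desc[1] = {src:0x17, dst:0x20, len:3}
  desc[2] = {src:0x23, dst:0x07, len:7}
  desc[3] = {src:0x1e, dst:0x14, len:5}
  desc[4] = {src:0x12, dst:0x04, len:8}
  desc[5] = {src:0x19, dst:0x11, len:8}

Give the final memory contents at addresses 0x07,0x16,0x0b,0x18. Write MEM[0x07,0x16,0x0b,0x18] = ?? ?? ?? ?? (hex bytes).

MEM[0x07,0x16,0x0b,0x18] = 37 55 d2 0b

  after D0: wrote 5B at 0x27 = 0b84d2fc88
  after D1: wrote 3B at 0x20 = 0b84d2
  after D2: wrote 7B at 0x07 = 348e7f750b84d2
  after D3: wrote 5B at 0x14 = 55370b84d2
  after D4: wrote 8B at 0x04 = becb55370b84d2d2
  after D5: wrote 8B at 0x11 = d2fc88154f55370b
query mem[0x07]=0x37, mem[0x16]=0x55, mem[0x0b]=0xd2, mem[0x18]=0x0b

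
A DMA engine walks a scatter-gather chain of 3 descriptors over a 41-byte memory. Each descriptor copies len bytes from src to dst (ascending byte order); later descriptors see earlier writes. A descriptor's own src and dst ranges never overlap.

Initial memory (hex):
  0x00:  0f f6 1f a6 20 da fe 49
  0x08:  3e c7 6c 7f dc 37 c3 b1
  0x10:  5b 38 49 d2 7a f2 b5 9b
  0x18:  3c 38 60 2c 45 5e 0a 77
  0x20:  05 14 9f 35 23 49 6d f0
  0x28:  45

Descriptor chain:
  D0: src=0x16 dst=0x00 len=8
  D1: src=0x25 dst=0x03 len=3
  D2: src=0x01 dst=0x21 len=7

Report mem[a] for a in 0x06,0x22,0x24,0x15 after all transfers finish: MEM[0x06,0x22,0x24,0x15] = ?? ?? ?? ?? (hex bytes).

MEM[0x06,0x22,0x24,0x15] = 45 3c 6d f2

#0 dst[0x00+8] := {0xb5,0x9b,0x3c,0x38,0x60,0x2c,0x45,0x5e}
#1 dst[0x03+3] := {0x49,0x6d,0xf0}
#2 dst[0x21+7] := {0x9b,0x3c,0x49,0x6d,0xf0,0x45,0x5e}
query mem[0x06]=0x45, mem[0x22]=0x3c, mem[0x24]=0x6d, mem[0x15]=0xf2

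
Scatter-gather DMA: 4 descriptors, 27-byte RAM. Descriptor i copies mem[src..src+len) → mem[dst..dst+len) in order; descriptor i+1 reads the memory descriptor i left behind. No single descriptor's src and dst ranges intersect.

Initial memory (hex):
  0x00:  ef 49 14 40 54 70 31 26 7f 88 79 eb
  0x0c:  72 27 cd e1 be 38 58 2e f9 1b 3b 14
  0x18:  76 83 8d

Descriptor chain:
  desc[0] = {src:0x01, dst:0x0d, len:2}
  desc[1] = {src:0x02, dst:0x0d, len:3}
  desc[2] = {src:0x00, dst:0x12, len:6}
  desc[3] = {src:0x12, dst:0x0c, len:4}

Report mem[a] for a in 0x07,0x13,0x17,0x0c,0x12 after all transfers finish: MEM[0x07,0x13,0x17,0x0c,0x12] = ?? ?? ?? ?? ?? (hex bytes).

#0 dst[0x0d+2] := {0x49,0x14}
#1 dst[0x0d+3] := {0x14,0x40,0x54}
#2 dst[0x12+6] := {0xef,0x49,0x14,0x40,0x54,0x70}
#3 dst[0x0c+4] := {0xef,0x49,0x14,0x40}
query mem[0x07]=0x26, mem[0x13]=0x49, mem[0x17]=0x70, mem[0x0c]=0xef, mem[0x12]=0xef

MEM[0x07,0x13,0x17,0x0c,0x12] = 26 49 70 ef ef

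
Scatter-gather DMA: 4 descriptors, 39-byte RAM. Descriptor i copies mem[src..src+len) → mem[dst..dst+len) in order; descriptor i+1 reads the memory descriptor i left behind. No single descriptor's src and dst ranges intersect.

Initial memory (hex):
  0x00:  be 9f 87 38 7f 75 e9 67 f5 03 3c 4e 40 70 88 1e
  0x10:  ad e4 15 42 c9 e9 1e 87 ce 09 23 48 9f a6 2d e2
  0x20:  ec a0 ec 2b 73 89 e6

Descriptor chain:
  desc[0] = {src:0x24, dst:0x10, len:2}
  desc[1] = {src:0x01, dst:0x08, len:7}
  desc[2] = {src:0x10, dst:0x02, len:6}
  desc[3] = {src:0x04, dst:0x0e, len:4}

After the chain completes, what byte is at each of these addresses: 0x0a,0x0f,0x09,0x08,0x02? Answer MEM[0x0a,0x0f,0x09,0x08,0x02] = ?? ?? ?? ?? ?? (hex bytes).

MEM[0x0a,0x0f,0x09,0x08,0x02] = 38 42 87 9f 73

[0] 0x24->0x10 len=2 : 73 89
[1] 0x01->0x08 len=7 : 9f 87 38 7f 75 e9 67
[2] 0x10->0x02 len=6 : 73 89 15 42 c9 e9
[3] 0x04->0x0e len=4 : 15 42 c9 e9
query mem[0x0a]=0x38, mem[0x0f]=0x42, mem[0x09]=0x87, mem[0x08]=0x9f, mem[0x02]=0x73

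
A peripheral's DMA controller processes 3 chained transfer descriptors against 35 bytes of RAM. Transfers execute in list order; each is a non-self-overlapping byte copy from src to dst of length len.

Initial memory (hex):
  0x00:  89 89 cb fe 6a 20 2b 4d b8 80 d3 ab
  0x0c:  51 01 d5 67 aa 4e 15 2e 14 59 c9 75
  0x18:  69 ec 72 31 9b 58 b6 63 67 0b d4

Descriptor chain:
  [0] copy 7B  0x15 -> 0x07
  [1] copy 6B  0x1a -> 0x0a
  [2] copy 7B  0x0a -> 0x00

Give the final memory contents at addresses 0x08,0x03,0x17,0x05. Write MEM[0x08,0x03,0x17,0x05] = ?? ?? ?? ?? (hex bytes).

#0 dst[0x07+7] := {0x59,0xc9,0x75,0x69,0xec,0x72,0x31}
#1 dst[0x0a+6] := {0x72,0x31,0x9b,0x58,0xb6,0x63}
#2 dst[0x00+7] := {0x72,0x31,0x9b,0x58,0xb6,0x63,0xaa}
query mem[0x08]=0xc9, mem[0x03]=0x58, mem[0x17]=0x75, mem[0x05]=0x63

MEM[0x08,0x03,0x17,0x05] = c9 58 75 63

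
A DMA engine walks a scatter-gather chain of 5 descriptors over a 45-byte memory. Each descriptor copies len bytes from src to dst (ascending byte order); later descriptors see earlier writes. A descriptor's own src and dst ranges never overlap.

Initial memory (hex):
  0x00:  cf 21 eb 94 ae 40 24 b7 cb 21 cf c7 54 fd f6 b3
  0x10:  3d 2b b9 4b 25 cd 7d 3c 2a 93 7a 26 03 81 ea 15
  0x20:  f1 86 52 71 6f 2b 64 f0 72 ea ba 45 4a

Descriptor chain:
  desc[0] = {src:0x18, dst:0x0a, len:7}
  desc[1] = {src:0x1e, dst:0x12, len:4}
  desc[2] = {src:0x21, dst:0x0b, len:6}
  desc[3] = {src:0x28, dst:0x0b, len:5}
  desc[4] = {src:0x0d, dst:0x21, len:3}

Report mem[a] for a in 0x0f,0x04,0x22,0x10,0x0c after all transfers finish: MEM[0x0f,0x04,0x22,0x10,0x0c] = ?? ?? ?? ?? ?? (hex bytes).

MEM[0x0f,0x04,0x22,0x10,0x0c] = 4a ae 45 64 ea

[0] 0x18->0x0a len=7 : 2a 93 7a 26 03 81 ea
[1] 0x1e->0x12 len=4 : ea 15 f1 86
[2] 0x21->0x0b len=6 : 86 52 71 6f 2b 64
[3] 0x28->0x0b len=5 : 72 ea ba 45 4a
[4] 0x0d->0x21 len=3 : ba 45 4a
query mem[0x0f]=0x4a, mem[0x04]=0xae, mem[0x22]=0x45, mem[0x10]=0x64, mem[0x0c]=0xea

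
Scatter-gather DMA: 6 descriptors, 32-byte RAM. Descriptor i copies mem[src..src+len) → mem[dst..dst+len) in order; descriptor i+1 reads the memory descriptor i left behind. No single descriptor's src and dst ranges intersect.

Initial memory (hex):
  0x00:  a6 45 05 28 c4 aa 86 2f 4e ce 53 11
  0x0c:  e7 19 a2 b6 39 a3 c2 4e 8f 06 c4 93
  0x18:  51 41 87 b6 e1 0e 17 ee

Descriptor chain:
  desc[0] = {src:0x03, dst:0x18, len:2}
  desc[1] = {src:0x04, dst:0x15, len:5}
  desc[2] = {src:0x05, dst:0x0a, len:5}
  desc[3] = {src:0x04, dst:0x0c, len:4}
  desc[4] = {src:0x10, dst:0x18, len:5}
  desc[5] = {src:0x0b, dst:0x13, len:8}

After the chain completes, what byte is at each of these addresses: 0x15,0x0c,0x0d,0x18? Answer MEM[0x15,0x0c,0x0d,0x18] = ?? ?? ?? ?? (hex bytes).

D0: mem[0x18..0x19] <- [28 c4]
D1: mem[0x15..0x19] <- [c4 aa 86 2f 4e]
D2: mem[0x0a..0x0e] <- [aa 86 2f 4e ce]
D3: mem[0x0c..0x0f] <- [c4 aa 86 2f]
D4: mem[0x18..0x1c] <- [39 a3 c2 4e 8f]
D5: mem[0x13..0x1a] <- [86 c4 aa 86 2f 39 a3 c2]
query mem[0x15]=0xaa, mem[0x0c]=0xc4, mem[0x0d]=0xaa, mem[0x18]=0x39

MEM[0x15,0x0c,0x0d,0x18] = aa c4 aa 39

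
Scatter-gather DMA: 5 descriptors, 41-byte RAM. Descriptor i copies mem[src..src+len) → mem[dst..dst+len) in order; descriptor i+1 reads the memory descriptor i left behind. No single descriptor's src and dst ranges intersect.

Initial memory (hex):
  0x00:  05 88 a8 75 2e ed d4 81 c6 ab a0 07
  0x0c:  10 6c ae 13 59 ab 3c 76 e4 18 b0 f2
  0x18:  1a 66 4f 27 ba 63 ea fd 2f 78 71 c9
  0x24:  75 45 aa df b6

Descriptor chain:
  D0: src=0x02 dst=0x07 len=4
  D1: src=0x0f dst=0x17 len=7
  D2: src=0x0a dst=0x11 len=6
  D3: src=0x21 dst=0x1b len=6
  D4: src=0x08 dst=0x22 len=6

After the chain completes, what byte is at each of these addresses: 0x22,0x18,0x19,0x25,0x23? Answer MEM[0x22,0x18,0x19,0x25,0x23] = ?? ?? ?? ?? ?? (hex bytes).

MEM[0x22,0x18,0x19,0x25,0x23] = 75 59 ab 07 2e

[0] 0x02->0x07 len=4 : a8 75 2e ed
[1] 0x0f->0x17 len=7 : 13 59 ab 3c 76 e4 18
[2] 0x0a->0x11 len=6 : ed 07 10 6c ae 13
[3] 0x21->0x1b len=6 : 78 71 c9 75 45 aa
[4] 0x08->0x22 len=6 : 75 2e ed 07 10 6c
query mem[0x22]=0x75, mem[0x18]=0x59, mem[0x19]=0xab, mem[0x25]=0x07, mem[0x23]=0x2e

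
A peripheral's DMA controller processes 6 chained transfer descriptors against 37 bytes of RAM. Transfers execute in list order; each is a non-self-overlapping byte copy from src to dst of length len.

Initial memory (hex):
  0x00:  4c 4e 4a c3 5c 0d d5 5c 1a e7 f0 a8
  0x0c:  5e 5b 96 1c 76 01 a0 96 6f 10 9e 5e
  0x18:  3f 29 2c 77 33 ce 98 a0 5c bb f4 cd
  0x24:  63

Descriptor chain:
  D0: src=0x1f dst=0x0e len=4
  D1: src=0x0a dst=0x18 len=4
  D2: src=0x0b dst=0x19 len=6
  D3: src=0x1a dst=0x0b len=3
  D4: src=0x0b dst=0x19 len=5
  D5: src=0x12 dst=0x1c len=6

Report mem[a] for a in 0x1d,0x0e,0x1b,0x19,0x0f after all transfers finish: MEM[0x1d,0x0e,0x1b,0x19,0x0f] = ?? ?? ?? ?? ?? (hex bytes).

MEM[0x1d,0x0e,0x1b,0x19,0x0f] = 96 a0 a0 5e 5c

#0 dst[0x0e+4] := {0xa0,0x5c,0xbb,0xf4}
#1 dst[0x18+4] := {0xf0,0xa8,0x5e,0x5b}
#2 dst[0x19+6] := {0xa8,0x5e,0x5b,0xa0,0x5c,0xbb}
#3 dst[0x0b+3] := {0x5e,0x5b,0xa0}
#4 dst[0x19+5] := {0x5e,0x5b,0xa0,0xa0,0x5c}
#5 dst[0x1c+6] := {0xa0,0x96,0x6f,0x10,0x9e,0x5e}
query mem[0x1d]=0x96, mem[0x0e]=0xa0, mem[0x1b]=0xa0, mem[0x19]=0x5e, mem[0x0f]=0x5c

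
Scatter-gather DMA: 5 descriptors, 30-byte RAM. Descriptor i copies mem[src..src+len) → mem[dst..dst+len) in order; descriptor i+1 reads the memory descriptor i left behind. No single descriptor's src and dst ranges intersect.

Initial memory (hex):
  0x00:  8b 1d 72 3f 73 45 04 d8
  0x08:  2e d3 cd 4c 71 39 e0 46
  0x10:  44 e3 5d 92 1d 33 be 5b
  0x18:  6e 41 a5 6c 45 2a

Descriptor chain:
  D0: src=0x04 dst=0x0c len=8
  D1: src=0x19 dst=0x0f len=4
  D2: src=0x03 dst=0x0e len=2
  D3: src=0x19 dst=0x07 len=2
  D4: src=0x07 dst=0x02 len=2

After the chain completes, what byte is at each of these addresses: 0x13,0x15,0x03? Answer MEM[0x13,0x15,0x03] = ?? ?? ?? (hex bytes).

MEM[0x13,0x15,0x03] = 4c 33 a5

D0: mem[0x0c..0x13] <- [73 45 04 d8 2e d3 cd 4c]
D1: mem[0x0f..0x12] <- [41 a5 6c 45]
D2: mem[0x0e..0x0f] <- [3f 73]
D3: mem[0x07..0x08] <- [41 a5]
D4: mem[0x02..0x03] <- [41 a5]
query mem[0x13]=0x4c, mem[0x15]=0x33, mem[0x03]=0xa5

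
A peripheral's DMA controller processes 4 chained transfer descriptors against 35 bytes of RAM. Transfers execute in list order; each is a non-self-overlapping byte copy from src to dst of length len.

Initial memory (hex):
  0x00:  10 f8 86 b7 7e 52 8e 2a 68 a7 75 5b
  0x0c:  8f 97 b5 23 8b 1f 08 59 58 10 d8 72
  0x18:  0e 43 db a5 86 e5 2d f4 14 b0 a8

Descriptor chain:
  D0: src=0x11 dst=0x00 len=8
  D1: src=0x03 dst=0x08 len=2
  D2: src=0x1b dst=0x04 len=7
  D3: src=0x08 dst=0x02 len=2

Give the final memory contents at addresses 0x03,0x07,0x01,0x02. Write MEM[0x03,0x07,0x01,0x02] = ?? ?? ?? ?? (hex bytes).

D0: mem[0x00..0x07] <- [1f 08 59 58 10 d8 72 0e]
D1: mem[0x08..0x09] <- [58 10]
D2: mem[0x04..0x0a] <- [a5 86 e5 2d f4 14 b0]
D3: mem[0x02..0x03] <- [f4 14]
query mem[0x03]=0x14, mem[0x07]=0x2d, mem[0x01]=0x08, mem[0x02]=0xf4

MEM[0x03,0x07,0x01,0x02] = 14 2d 08 f4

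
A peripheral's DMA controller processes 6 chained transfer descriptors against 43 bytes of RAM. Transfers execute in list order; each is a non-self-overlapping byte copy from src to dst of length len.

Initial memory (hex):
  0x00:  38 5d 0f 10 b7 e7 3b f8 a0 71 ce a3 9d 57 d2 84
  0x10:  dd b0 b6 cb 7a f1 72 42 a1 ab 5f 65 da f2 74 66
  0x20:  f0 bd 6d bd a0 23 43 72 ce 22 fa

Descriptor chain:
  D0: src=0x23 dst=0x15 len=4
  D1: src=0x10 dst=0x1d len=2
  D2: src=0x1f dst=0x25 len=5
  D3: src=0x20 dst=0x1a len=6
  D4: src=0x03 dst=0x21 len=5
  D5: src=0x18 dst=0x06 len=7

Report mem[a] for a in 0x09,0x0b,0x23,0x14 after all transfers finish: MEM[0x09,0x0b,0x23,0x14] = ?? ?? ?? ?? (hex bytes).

D0: mem[0x15..0x18] <- [bd a0 23 43]
D1: mem[0x1d..0x1e] <- [dd b0]
D2: mem[0x25..0x29] <- [66 f0 bd 6d bd]
D3: mem[0x1a..0x1f] <- [f0 bd 6d bd a0 66]
D4: mem[0x21..0x25] <- [10 b7 e7 3b f8]
D5: mem[0x06..0x0c] <- [43 ab f0 bd 6d bd a0]
query mem[0x09]=0xbd, mem[0x0b]=0xbd, mem[0x23]=0xe7, mem[0x14]=0x7a

MEM[0x09,0x0b,0x23,0x14] = bd bd e7 7a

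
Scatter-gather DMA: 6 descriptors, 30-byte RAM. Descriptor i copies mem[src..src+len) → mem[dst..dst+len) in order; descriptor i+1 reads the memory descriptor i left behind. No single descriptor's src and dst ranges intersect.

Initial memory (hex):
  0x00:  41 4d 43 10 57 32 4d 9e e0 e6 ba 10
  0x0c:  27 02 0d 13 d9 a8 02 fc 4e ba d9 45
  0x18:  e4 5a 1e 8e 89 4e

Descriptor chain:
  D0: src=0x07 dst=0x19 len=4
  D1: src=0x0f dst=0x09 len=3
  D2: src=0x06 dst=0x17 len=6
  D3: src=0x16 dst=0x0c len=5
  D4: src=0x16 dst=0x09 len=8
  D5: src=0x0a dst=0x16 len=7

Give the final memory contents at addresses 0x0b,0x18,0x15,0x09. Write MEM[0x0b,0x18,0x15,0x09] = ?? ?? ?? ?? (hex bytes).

MEM[0x0b,0x18,0x15,0x09] = 9e e0 ba d9

#0 dst[0x19+4] := {0x9e,0xe0,0xe6,0xba}
#1 dst[0x09+3] := {0x13,0xd9,0xa8}
#2 dst[0x17+6] := {0x4d,0x9e,0xe0,0x13,0xd9,0xa8}
#3 dst[0x0c+5] := {0xd9,0x4d,0x9e,0xe0,0x13}
#4 dst[0x09+8] := {0xd9,0x4d,0x9e,0xe0,0x13,0xd9,0xa8,0x4e}
#5 dst[0x16+7] := {0x4d,0x9e,0xe0,0x13,0xd9,0xa8,0x4e}
query mem[0x0b]=0x9e, mem[0x18]=0xe0, mem[0x15]=0xba, mem[0x09]=0xd9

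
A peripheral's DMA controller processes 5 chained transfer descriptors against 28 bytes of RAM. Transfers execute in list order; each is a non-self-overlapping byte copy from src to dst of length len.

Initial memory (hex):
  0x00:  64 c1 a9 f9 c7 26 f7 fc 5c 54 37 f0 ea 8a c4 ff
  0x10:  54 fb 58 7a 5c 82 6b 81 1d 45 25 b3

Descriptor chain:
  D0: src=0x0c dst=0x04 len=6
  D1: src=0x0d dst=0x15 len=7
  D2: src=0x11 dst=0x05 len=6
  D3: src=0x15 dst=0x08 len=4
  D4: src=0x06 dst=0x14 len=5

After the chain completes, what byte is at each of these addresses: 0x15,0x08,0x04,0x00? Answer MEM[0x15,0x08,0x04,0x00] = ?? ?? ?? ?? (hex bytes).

D0: mem[0x04..0x09] <- [ea 8a c4 ff 54 fb]
D1: mem[0x15..0x1b] <- [8a c4 ff 54 fb 58 7a]
D2: mem[0x05..0x0a] <- [fb 58 7a 5c 8a c4]
D3: mem[0x08..0x0b] <- [8a c4 ff 54]
D4: mem[0x14..0x18] <- [58 7a 8a c4 ff]
query mem[0x15]=0x7a, mem[0x08]=0x8a, mem[0x04]=0xea, mem[0x00]=0x64

MEM[0x15,0x08,0x04,0x00] = 7a 8a ea 64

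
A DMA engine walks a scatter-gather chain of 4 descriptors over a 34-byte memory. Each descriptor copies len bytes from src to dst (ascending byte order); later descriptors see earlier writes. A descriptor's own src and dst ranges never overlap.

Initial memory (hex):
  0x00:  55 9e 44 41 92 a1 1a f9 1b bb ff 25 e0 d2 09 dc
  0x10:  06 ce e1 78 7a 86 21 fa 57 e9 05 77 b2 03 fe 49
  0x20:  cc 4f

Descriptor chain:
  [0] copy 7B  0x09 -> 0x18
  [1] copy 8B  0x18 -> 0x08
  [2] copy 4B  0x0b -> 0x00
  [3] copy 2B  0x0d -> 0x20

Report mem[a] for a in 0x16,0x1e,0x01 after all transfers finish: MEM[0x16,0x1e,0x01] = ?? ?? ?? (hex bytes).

MEM[0x16,0x1e,0x01] = 21 dc d2

  after D0: wrote 7B at 0x18 = bbff25e0d209dc
  after D1: wrote 8B at 0x08 = bbff25e0d209dc49
  after D2: wrote 4B at 0x00 = e0d209dc
  after D3: wrote 2B at 0x20 = 09dc
query mem[0x16]=0x21, mem[0x1e]=0xdc, mem[0x01]=0xd2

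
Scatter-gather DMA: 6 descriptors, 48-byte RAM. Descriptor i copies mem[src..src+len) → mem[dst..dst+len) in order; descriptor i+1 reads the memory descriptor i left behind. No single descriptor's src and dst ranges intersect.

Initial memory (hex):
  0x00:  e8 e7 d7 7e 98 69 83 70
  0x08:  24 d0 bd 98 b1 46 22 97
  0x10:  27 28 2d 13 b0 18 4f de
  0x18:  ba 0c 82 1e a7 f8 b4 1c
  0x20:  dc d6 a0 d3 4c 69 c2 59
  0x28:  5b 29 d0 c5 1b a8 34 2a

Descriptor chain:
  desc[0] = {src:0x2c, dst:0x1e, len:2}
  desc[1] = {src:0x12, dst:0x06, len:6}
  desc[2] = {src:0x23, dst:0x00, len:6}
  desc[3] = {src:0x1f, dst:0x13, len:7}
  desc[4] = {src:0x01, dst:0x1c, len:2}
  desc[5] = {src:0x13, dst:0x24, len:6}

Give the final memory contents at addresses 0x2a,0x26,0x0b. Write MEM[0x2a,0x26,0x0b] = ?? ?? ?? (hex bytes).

#0 dst[0x1e+2] := {0x1b,0xa8}
#1 dst[0x06+6] := {0x2d,0x13,0xb0,0x18,0x4f,0xde}
#2 dst[0x00+6] := {0xd3,0x4c,0x69,0xc2,0x59,0x5b}
#3 dst[0x13+7] := {0xa8,0xdc,0xd6,0xa0,0xd3,0x4c,0x69}
#4 dst[0x1c+2] := {0x4c,0x69}
#5 dst[0x24+6] := {0xa8,0xdc,0xd6,0xa0,0xd3,0x4c}
query mem[0x2a]=0xd0, mem[0x26]=0xd6, mem[0x0b]=0xde

MEM[0x2a,0x26,0x0b] = d0 d6 de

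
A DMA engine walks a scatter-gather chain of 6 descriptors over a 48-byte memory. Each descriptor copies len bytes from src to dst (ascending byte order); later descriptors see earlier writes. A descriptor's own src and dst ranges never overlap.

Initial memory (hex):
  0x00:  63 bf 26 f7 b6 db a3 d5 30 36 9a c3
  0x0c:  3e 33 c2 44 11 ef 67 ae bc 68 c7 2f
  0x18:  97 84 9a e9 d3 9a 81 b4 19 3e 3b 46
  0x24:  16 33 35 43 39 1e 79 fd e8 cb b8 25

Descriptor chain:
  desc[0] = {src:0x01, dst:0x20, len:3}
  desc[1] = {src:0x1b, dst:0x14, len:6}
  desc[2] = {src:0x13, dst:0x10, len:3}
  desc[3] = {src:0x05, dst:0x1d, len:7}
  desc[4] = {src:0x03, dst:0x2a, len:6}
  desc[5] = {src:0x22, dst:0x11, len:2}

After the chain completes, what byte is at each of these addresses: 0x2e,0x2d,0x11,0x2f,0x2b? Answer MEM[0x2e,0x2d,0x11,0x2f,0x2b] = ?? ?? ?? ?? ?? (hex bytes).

[0] 0x01->0x20 len=3 : bf 26 f7
[1] 0x1b->0x14 len=6 : e9 d3 9a 81 b4 bf
[2] 0x13->0x10 len=3 : ae e9 d3
[3] 0x05->0x1d len=7 : db a3 d5 30 36 9a c3
[4] 0x03->0x2a len=6 : f7 b6 db a3 d5 30
[5] 0x22->0x11 len=2 : 9a c3
query mem[0x2e]=0xd5, mem[0x2d]=0xa3, mem[0x11]=0x9a, mem[0x2f]=0x30, mem[0x2b]=0xb6

MEM[0x2e,0x2d,0x11,0x2f,0x2b] = d5 a3 9a 30 b6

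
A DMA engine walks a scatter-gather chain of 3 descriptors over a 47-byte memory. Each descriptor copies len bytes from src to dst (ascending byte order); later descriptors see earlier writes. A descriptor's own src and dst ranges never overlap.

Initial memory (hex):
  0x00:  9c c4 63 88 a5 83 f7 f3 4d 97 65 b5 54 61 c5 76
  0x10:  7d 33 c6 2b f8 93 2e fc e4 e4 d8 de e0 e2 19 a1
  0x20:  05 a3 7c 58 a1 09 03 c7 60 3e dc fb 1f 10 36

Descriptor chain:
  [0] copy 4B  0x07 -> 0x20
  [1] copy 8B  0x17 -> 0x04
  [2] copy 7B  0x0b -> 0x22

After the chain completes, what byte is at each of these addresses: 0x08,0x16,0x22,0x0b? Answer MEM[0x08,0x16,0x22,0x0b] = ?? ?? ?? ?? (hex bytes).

[0] 0x07->0x20 len=4 : f3 4d 97 65
[1] 0x17->0x04 len=8 : fc e4 e4 d8 de e0 e2 19
[2] 0x0b->0x22 len=7 : 19 54 61 c5 76 7d 33
query mem[0x08]=0xde, mem[0x16]=0x2e, mem[0x22]=0x19, mem[0x0b]=0x19

MEM[0x08,0x16,0x22,0x0b] = de 2e 19 19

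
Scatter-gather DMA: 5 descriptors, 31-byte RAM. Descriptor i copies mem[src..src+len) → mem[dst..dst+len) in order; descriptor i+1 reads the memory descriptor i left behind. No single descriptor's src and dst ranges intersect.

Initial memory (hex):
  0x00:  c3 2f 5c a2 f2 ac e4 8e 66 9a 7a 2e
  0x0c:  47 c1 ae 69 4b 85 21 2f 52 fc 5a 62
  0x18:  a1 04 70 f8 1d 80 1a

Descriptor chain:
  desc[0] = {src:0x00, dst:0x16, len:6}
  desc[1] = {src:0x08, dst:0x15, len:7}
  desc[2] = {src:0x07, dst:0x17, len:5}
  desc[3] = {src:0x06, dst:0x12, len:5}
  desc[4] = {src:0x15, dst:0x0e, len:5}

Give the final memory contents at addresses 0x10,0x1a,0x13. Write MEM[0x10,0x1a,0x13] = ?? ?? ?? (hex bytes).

  after D0: wrote 6B at 0x16 = c32f5ca2f2ac
  after D1: wrote 7B at 0x15 = 669a7a2e47c1ae
  after D2: wrote 5B at 0x17 = 8e669a7a2e
  after D3: wrote 5B at 0x12 = e48e669a7a
  after D4: wrote 5B at 0x0e = 9a7a8e669a
query mem[0x10]=0x8e, mem[0x1a]=0x7a, mem[0x13]=0x8e

MEM[0x10,0x1a,0x13] = 8e 7a 8e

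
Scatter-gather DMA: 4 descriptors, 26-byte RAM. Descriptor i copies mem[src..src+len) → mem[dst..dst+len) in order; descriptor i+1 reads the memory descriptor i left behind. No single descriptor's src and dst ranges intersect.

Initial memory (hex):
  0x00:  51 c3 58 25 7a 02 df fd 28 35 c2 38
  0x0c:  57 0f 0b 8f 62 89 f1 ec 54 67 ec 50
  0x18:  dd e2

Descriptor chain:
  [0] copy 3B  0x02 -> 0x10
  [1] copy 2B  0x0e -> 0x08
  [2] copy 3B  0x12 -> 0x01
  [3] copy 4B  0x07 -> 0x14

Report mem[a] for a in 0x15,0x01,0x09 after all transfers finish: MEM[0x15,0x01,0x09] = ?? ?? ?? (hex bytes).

MEM[0x15,0x01,0x09] = 0b 7a 8f

D0: mem[0x10..0x12] <- [58 25 7a]
D1: mem[0x08..0x09] <- [0b 8f]
D2: mem[0x01..0x03] <- [7a ec 54]
D3: mem[0x14..0x17] <- [fd 0b 8f c2]
query mem[0x15]=0x0b, mem[0x01]=0x7a, mem[0x09]=0x8f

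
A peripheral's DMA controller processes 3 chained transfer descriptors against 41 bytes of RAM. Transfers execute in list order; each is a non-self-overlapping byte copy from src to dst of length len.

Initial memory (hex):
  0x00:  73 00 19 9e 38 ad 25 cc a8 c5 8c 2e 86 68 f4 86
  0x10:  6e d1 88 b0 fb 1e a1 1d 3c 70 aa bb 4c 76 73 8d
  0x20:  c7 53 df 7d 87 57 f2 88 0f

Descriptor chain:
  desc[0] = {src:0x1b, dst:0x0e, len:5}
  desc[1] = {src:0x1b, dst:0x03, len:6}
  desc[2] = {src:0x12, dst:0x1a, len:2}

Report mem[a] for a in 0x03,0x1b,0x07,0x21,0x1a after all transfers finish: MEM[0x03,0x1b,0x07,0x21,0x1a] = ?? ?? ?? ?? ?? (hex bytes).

MEM[0x03,0x1b,0x07,0x21,0x1a] = bb b0 8d 53 8d

D0: mem[0x0e..0x12] <- [bb 4c 76 73 8d]
D1: mem[0x03..0x08] <- [bb 4c 76 73 8d c7]
D2: mem[0x1a..0x1b] <- [8d b0]
query mem[0x03]=0xbb, mem[0x1b]=0xb0, mem[0x07]=0x8d, mem[0x21]=0x53, mem[0x1a]=0x8d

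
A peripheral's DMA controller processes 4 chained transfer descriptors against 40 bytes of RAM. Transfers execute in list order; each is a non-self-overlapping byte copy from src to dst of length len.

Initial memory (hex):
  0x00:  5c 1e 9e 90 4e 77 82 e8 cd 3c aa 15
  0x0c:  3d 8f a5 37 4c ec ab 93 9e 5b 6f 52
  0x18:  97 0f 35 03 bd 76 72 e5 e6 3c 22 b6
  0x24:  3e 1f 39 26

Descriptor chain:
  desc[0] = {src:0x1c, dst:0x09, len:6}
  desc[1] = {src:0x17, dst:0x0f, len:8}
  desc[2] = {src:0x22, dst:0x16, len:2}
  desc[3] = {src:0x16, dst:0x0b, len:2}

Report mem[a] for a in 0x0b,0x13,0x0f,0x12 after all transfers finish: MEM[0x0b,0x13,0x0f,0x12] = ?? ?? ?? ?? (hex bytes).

#0 dst[0x09+6] := {0xbd,0x76,0x72,0xe5,0xe6,0x3c}
#1 dst[0x0f+8] := {0x52,0x97,0x0f,0x35,0x03,0xbd,0x76,0x72}
#2 dst[0x16+2] := {0x22,0xb6}
#3 dst[0x0b+2] := {0x22,0xb6}
query mem[0x0b]=0x22, mem[0x13]=0x03, mem[0x0f]=0x52, mem[0x12]=0x35

MEM[0x0b,0x13,0x0f,0x12] = 22 03 52 35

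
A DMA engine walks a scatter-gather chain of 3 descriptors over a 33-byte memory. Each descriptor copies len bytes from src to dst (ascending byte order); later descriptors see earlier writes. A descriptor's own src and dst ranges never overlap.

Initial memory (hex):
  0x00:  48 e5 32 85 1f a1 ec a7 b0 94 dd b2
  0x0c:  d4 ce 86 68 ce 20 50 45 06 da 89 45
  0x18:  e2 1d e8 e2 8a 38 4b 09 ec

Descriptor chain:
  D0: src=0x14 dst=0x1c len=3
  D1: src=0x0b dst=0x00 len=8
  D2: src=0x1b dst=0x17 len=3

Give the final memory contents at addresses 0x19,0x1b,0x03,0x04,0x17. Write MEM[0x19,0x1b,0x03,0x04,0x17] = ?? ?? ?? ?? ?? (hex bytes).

MEM[0x19,0x1b,0x03,0x04,0x17] = da e2 86 68 e2

D0: mem[0x1c..0x1e] <- [06 da 89]
D1: mem[0x00..0x07] <- [b2 d4 ce 86 68 ce 20 50]
D2: mem[0x17..0x19] <- [e2 06 da]
query mem[0x19]=0xda, mem[0x1b]=0xe2, mem[0x03]=0x86, mem[0x04]=0x68, mem[0x17]=0xe2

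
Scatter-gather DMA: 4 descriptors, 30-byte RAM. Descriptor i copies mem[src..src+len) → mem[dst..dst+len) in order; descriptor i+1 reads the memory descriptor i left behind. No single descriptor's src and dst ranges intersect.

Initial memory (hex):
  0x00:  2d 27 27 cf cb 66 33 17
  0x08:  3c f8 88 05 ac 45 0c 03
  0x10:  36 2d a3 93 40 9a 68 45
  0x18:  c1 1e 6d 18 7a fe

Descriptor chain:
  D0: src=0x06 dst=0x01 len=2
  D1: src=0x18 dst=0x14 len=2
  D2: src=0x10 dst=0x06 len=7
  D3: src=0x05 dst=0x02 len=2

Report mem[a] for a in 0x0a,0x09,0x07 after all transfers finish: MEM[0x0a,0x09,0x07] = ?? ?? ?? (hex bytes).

  after D0: wrote 2B at 0x01 = 3317
  after D1: wrote 2B at 0x14 = c11e
  after D2: wrote 7B at 0x06 = 362da393c11e68
  after D3: wrote 2B at 0x02 = 6636
query mem[0x0a]=0xc1, mem[0x09]=0x93, mem[0x07]=0x2d

MEM[0x0a,0x09,0x07] = c1 93 2d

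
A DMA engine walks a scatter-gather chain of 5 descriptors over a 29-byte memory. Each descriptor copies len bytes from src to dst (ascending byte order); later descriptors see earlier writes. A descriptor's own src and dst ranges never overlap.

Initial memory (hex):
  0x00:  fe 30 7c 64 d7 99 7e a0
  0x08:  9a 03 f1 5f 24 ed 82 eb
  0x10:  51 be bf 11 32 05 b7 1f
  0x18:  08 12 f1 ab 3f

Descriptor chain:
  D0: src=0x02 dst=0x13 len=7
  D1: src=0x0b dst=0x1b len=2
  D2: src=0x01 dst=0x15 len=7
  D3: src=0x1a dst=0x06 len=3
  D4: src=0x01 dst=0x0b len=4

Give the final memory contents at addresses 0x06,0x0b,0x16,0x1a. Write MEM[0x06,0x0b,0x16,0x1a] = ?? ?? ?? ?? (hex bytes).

#0 dst[0x13+7] := {0x7c,0x64,0xd7,0x99,0x7e,0xa0,0x9a}
#1 dst[0x1b+2] := {0x5f,0x24}
#2 dst[0x15+7] := {0x30,0x7c,0x64,0xd7,0x99,0x7e,0xa0}
#3 dst[0x06+3] := {0x7e,0xa0,0x24}
#4 dst[0x0b+4] := {0x30,0x7c,0x64,0xd7}
query mem[0x06]=0x7e, mem[0x0b]=0x30, mem[0x16]=0x7c, mem[0x1a]=0x7e

MEM[0x06,0x0b,0x16,0x1a] = 7e 30 7c 7e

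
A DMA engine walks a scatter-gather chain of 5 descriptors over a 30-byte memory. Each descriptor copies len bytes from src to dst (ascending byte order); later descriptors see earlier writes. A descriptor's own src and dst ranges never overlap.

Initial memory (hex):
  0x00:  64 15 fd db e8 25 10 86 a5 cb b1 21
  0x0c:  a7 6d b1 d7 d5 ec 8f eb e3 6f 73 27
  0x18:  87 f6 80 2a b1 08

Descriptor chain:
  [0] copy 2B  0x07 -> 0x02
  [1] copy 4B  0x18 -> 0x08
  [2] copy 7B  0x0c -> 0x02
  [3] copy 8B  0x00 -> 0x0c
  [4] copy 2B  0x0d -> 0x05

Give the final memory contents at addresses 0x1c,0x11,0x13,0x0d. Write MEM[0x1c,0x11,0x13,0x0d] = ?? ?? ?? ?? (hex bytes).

D0: mem[0x02..0x03] <- [86 a5]
D1: mem[0x08..0x0b] <- [87 f6 80 2a]
D2: mem[0x02..0x08] <- [a7 6d b1 d7 d5 ec 8f]
D3: mem[0x0c..0x13] <- [64 15 a7 6d b1 d7 d5 ec]
D4: mem[0x05..0x06] <- [15 a7]
query mem[0x1c]=0xb1, mem[0x11]=0xd7, mem[0x13]=0xec, mem[0x0d]=0x15

MEM[0x1c,0x11,0x13,0x0d] = b1 d7 ec 15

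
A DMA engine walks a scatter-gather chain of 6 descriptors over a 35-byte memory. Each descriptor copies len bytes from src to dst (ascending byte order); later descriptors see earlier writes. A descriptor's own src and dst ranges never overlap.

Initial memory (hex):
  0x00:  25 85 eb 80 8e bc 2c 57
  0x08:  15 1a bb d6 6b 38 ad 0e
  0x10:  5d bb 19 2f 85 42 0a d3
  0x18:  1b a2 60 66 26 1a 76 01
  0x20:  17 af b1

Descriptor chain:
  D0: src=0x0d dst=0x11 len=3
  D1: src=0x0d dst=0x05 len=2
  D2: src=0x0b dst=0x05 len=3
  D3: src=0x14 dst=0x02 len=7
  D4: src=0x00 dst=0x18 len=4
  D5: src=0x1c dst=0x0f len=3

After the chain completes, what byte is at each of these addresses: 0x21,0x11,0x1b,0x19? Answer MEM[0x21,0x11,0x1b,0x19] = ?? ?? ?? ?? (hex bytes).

#0 dst[0x11+3] := {0x38,0xad,0x0e}
#1 dst[0x05+2] := {0x38,0xad}
#2 dst[0x05+3] := {0xd6,0x6b,0x38}
#3 dst[0x02+7] := {0x85,0x42,0x0a,0xd3,0x1b,0xa2,0x60}
#4 dst[0x18+4] := {0x25,0x85,0x85,0x42}
#5 dst[0x0f+3] := {0x26,0x1a,0x76}
query mem[0x21]=0xaf, mem[0x11]=0x76, mem[0x1b]=0x42, mem[0x19]=0x85

MEM[0x21,0x11,0x1b,0x19] = af 76 42 85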